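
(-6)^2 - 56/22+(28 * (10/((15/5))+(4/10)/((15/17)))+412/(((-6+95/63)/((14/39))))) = 323419288/3035175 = 106.56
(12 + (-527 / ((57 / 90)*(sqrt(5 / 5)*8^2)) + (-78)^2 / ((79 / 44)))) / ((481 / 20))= 813555285 / 5775848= 140.85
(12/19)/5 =12/95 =0.13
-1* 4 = -4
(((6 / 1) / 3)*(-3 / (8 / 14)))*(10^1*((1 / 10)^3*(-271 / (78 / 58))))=55013 / 2600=21.16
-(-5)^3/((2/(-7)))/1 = -875/2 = -437.50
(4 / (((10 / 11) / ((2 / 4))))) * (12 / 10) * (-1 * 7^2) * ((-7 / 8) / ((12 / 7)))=26411 / 400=66.03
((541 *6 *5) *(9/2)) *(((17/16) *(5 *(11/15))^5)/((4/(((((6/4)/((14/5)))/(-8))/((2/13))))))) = -481385465275/86016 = -5596464.21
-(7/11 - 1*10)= 103/11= 9.36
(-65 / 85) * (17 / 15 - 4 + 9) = -1196 / 255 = -4.69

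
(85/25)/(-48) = -17/240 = -0.07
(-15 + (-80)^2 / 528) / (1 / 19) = -1805 / 33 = -54.70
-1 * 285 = -285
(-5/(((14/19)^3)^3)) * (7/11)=-1613438488895/32467359232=-49.69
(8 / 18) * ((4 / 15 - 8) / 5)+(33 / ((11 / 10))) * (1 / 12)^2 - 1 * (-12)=62213 / 5400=11.52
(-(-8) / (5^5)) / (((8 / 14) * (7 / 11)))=22 / 3125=0.01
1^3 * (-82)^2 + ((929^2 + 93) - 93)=869765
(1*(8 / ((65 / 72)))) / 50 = 288 / 1625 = 0.18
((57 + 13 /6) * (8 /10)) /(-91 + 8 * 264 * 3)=142 /18735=0.01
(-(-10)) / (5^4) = 0.02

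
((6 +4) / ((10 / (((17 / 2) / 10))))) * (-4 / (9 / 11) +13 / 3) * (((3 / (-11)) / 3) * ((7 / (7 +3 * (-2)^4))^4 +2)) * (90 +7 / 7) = 3146194233 / 402627500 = 7.81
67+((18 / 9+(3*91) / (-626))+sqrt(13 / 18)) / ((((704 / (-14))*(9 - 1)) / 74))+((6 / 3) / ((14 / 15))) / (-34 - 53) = 1084740935 / 16265984 - 259*sqrt(26) / 8448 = 66.53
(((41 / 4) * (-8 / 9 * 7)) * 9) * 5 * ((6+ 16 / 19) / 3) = -373100 / 57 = -6545.61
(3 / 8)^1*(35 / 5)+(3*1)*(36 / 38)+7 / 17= 15191 / 2584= 5.88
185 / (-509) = -185 / 509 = -0.36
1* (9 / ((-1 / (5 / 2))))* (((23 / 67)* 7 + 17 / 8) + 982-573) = -9974295 / 1072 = -9304.38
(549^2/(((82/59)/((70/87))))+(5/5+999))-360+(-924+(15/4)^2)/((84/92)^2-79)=137771025738379/786642400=175138.06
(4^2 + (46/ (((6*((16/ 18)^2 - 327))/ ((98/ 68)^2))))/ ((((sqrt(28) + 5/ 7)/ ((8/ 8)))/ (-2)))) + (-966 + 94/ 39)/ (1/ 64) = -16488470857542331/ 267436642434 + 24353343*sqrt(7)/ 3428674903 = -61653.73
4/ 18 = 2/ 9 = 0.22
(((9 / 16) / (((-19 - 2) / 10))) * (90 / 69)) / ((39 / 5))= -375 / 8372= -0.04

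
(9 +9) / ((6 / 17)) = 51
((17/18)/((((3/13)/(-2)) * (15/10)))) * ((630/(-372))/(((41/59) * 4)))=456365/137268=3.32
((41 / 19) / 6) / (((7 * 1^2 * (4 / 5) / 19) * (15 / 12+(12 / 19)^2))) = 74005 / 100002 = 0.74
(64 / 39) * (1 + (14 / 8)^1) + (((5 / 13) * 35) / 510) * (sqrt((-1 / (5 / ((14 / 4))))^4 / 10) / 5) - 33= -1111 / 39 + 343 * sqrt(10) / 1326000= -28.49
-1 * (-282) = 282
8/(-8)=-1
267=267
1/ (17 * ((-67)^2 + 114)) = 1/ 78251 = 0.00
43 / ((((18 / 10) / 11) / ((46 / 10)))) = 10879 / 9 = 1208.78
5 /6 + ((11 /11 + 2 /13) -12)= -781 /78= -10.01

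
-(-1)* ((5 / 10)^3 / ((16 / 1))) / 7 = 1 / 896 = 0.00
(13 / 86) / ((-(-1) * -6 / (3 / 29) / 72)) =-234 / 1247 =-0.19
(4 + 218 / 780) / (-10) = -1669 / 3900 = -0.43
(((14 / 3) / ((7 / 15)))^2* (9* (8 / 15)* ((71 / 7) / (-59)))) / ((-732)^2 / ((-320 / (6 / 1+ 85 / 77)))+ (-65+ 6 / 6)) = 7497600 / 1086605537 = 0.01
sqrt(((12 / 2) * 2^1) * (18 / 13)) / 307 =6 * sqrt(78) / 3991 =0.01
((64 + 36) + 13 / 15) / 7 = 1513 / 105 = 14.41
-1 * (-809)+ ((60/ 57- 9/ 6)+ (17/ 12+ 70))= 200633/ 228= 879.97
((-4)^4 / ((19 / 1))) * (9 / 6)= 384 / 19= 20.21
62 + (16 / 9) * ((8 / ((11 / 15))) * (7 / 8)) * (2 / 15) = 6362 / 99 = 64.26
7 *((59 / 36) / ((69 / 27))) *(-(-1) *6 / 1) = 1239 / 46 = 26.93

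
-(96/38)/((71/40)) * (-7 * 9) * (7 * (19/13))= 846720/923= 917.36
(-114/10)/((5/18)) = -1026/25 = -41.04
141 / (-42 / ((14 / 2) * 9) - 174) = -423 / 524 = -0.81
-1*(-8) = 8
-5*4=-20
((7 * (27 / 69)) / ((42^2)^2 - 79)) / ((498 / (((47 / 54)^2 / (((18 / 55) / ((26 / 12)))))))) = 11056045 / 1247131015441056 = 0.00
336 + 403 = 739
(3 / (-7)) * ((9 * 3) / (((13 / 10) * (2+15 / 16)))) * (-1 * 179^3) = 74329993440 / 4277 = 17379002.44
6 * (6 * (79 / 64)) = 711 / 16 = 44.44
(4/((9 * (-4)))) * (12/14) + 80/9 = 554/63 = 8.79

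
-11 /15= -0.73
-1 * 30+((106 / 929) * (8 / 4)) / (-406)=-5657716 / 188587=-30.00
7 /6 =1.17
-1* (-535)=535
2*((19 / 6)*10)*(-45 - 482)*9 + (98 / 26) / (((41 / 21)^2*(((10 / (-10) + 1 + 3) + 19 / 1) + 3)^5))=-64105690136697141 / 213408203125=-300390.00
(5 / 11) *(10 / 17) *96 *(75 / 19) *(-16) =-5760000 / 3553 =-1621.17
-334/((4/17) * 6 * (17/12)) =-167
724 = 724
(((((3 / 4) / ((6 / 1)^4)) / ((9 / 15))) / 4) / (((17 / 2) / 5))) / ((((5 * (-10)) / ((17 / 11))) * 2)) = -1 / 456192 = -0.00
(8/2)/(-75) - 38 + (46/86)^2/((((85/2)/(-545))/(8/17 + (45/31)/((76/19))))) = -102152388503/2484778650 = -41.11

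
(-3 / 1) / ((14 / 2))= -3 / 7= -0.43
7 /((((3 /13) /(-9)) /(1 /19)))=-273 /19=-14.37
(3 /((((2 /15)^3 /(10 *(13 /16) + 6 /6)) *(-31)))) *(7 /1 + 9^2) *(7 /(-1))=56912625 /248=229486.39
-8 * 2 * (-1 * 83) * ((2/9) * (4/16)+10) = 120184/9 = 13353.78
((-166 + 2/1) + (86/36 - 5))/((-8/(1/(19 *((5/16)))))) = 2999/855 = 3.51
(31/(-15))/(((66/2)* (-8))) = 31/3960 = 0.01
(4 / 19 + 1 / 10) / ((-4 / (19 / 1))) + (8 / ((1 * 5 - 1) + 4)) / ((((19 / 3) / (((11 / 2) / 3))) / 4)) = -241 / 760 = -0.32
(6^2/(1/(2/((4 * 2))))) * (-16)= -144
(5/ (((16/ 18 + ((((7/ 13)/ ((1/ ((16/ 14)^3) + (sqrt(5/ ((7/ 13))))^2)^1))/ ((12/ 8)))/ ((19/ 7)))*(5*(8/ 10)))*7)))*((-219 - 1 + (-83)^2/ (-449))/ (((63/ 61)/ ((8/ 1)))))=-1382.26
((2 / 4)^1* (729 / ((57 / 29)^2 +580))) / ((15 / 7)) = 204363 / 701470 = 0.29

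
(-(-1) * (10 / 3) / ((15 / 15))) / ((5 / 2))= 4 / 3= 1.33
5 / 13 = 0.38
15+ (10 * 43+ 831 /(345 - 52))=131216 /293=447.84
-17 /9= -1.89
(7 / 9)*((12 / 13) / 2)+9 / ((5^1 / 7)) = 2527 / 195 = 12.96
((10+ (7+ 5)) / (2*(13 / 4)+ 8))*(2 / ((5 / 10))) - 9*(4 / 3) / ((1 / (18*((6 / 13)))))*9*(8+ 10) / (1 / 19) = -115681264 / 377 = -306846.85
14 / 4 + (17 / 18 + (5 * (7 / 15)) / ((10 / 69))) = 1849 / 90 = 20.54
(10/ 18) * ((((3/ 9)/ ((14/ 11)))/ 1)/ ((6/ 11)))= 605/ 2268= 0.27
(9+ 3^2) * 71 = 1278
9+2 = 11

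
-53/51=-1.04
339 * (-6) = -2034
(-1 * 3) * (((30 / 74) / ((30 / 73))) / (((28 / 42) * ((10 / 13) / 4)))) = -8541 / 370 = -23.08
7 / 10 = 0.70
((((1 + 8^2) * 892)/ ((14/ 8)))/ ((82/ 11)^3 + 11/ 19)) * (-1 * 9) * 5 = -3594.04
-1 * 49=-49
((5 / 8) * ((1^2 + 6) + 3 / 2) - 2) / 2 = 53 / 32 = 1.66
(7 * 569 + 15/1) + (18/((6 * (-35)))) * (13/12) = 559707/140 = 3997.91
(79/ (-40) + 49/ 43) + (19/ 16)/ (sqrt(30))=-1437/ 1720 + 19 * sqrt(30)/ 480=-0.62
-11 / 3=-3.67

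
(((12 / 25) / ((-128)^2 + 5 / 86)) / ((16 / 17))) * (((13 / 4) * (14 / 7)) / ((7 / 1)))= 28509 / 986320300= 0.00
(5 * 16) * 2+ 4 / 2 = 162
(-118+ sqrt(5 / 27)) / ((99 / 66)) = -236 / 3+ 2 * sqrt(15) / 27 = -78.38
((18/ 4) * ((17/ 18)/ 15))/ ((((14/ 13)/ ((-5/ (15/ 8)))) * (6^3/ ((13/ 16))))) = -2873/ 1088640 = -0.00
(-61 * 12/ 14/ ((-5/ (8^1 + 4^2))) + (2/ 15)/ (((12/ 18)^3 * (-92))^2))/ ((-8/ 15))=-7137391599/ 15167488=-470.57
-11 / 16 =-0.69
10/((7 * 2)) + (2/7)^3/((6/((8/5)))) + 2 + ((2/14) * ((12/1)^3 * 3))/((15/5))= 1284077/5145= 249.58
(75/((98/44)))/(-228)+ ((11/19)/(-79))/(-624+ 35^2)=-13057803/88405898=-0.15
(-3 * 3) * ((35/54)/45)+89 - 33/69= 109783/1242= 88.39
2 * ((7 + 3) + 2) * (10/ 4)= 60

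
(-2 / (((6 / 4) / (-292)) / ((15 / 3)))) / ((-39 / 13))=-5840 / 9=-648.89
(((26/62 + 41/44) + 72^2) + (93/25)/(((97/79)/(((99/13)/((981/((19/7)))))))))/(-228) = -170128676731297/7480469396400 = -22.74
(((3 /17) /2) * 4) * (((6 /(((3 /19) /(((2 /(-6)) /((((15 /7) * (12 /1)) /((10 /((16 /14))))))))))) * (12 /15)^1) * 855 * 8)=-141512 /17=-8324.24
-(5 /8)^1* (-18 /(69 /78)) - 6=309 /46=6.72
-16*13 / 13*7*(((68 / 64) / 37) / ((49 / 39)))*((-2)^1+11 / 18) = 5525 / 1554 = 3.56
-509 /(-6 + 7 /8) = 4072 /41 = 99.32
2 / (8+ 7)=2 / 15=0.13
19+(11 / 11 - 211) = -191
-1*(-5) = 5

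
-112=-112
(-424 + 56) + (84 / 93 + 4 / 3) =-34016 / 93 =-365.76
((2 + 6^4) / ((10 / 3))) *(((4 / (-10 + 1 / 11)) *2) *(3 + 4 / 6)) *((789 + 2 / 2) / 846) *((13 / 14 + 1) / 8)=-18611373 / 71722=-259.49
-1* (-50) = 50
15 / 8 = 1.88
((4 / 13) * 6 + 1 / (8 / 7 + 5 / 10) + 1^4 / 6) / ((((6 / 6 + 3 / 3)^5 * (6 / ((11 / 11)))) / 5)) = 23515 / 344448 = 0.07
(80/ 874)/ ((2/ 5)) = 100/ 437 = 0.23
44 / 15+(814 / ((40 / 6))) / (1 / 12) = 22022 / 15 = 1468.13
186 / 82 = 93 / 41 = 2.27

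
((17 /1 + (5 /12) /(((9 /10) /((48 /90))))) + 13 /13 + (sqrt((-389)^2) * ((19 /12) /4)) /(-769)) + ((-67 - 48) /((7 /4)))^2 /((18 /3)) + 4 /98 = 737.82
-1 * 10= -10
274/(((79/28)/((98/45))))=751856/3555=211.49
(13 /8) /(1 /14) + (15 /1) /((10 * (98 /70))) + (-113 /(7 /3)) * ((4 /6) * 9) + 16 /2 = -1035 /4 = -258.75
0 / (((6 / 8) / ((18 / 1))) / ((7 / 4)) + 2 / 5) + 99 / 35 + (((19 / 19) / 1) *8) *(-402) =-3213.17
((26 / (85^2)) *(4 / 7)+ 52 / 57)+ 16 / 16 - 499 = -1432986122 / 2882775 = -497.09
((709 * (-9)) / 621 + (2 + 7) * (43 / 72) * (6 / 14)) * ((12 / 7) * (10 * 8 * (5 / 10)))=-616060 / 1127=-546.64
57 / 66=19 / 22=0.86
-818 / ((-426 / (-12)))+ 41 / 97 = -155781 / 6887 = -22.62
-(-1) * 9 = 9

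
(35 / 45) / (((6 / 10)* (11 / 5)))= 175 / 297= 0.59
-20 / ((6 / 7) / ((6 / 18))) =-70 / 9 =-7.78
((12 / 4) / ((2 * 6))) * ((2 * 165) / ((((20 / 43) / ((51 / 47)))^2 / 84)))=3332809557 / 88360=37718.53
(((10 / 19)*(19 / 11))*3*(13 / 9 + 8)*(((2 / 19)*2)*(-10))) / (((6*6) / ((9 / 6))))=-4250 / 1881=-2.26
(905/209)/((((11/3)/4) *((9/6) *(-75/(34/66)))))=-0.02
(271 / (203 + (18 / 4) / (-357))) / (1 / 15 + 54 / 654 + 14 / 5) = 52727115 / 116477821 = 0.45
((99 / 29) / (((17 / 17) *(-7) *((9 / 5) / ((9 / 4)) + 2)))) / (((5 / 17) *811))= -1683 / 2304862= -0.00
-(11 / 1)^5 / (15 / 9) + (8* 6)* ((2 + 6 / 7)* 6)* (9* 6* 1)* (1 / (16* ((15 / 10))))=-94779.17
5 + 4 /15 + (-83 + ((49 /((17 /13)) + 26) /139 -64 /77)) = -213177101 /2729265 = -78.11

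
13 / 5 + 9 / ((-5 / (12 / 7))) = -17 / 35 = -0.49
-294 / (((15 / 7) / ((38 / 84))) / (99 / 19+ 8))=-12299 / 15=-819.93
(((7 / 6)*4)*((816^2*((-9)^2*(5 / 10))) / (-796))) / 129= -10487232 / 8557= -1225.57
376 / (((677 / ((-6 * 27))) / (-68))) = 4142016 / 677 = 6118.19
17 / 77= 0.22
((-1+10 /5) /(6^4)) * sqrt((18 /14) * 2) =sqrt(14) /3024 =0.00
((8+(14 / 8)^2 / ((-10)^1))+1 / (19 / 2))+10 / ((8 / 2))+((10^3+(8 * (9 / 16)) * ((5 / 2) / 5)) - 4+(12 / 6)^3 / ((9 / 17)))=28007341 / 27360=1023.66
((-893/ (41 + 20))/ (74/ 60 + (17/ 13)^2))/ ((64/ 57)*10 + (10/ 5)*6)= -129034035/ 602620586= -0.21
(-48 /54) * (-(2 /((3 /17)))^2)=9248 /81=114.17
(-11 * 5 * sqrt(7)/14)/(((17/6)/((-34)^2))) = -11220 * sqrt(7)/7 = -4240.76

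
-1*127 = -127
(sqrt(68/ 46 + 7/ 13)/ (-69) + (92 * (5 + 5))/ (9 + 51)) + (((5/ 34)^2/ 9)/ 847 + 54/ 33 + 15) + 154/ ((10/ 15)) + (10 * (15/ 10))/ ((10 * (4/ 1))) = 4641286007/ 17624376 - sqrt(20033)/ 6877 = 263.32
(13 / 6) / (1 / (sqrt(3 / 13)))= sqrt(39) / 6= 1.04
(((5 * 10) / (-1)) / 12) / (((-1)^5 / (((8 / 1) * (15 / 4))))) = 125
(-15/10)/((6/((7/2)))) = -7/8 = -0.88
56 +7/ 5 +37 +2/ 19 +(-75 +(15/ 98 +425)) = 4139769/ 9310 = 444.66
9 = 9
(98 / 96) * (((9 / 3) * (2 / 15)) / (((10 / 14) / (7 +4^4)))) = 90209 / 600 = 150.35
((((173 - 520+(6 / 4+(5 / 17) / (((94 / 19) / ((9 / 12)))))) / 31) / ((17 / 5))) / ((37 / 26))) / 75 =-28705963 / 934782060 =-0.03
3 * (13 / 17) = 39 / 17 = 2.29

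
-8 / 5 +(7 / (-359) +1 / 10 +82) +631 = 510843 / 718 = 711.48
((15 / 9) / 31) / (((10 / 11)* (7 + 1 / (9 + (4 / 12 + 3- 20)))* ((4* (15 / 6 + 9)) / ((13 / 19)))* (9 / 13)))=0.00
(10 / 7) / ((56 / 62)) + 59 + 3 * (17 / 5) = 34683 / 490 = 70.78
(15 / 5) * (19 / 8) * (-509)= -29013 / 8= -3626.62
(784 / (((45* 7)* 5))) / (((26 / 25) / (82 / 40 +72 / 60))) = 14 / 9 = 1.56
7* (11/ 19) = 77/ 19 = 4.05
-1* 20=-20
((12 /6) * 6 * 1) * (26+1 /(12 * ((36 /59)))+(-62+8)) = -12037 /36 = -334.36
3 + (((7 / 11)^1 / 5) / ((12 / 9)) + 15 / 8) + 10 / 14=17509 / 3080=5.68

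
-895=-895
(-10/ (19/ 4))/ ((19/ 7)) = -280/ 361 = -0.78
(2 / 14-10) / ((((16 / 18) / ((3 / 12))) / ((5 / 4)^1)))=-3105 / 896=-3.47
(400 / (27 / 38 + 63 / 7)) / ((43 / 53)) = 805600 / 15867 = 50.77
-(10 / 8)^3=-125 / 64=-1.95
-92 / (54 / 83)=-3818 / 27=-141.41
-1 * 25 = -25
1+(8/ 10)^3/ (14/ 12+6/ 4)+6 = 899/ 125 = 7.19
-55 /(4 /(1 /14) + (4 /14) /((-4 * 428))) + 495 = 165768185 /335551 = 494.02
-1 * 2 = -2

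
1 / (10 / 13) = 13 / 10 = 1.30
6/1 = 6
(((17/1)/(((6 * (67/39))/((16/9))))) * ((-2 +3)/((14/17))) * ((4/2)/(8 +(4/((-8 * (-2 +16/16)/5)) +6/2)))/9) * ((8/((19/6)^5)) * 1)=15388672/10451613879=0.00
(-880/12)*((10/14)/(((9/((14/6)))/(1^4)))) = -13.58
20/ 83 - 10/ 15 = -106/ 249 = -0.43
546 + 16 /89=48610 /89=546.18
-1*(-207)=207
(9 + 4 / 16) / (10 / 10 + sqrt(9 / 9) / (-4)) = 37 / 3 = 12.33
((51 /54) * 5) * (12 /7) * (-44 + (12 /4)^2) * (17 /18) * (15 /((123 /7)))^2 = -8850625 /45387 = -195.00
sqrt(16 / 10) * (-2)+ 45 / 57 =15 / 19- 4 * sqrt(10) / 5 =-1.74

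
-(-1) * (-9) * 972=-8748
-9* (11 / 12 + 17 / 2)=-339 / 4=-84.75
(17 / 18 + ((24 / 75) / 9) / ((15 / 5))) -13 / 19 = 6979 / 25650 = 0.27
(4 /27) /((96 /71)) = 71 /648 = 0.11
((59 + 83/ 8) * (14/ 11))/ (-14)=-555/ 88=-6.31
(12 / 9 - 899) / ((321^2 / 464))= -1249552 / 309123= -4.04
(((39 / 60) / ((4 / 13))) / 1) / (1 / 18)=1521 / 40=38.02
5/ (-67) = -5/ 67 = -0.07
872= 872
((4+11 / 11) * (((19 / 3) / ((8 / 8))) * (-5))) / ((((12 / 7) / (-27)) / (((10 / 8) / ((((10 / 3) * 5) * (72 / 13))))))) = 8645 / 256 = 33.77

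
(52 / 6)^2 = 676 / 9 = 75.11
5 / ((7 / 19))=95 / 7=13.57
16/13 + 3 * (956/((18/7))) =43546/39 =1116.56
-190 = -190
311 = 311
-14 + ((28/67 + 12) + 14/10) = -61/335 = -0.18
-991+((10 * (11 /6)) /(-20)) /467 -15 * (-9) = -4797035 /5604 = -856.00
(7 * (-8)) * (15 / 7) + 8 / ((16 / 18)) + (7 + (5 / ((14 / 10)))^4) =140921 / 2401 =58.69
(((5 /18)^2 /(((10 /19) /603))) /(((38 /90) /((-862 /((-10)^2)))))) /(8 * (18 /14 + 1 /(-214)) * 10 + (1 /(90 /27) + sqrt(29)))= -16.69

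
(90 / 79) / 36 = 5 / 158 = 0.03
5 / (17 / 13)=65 / 17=3.82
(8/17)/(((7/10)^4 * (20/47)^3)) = 25.44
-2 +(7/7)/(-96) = -193/96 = -2.01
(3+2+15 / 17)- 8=-36 / 17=-2.12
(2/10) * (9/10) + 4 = 209/50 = 4.18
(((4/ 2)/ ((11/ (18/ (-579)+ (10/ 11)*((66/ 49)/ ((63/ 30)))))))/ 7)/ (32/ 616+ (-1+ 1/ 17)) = -310607/ 19263909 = -0.02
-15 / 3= -5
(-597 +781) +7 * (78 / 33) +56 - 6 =2756 / 11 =250.55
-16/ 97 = -0.16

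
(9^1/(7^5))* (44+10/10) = 405/16807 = 0.02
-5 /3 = -1.67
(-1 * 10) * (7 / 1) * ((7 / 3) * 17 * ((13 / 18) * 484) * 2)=-52412360 / 27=-1941198.52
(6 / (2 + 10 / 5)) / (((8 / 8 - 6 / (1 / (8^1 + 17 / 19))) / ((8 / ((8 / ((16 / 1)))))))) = -0.46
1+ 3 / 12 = 5 / 4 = 1.25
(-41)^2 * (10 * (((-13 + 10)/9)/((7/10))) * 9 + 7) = -421931/7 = -60275.86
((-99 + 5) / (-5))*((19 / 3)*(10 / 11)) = 3572 / 33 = 108.24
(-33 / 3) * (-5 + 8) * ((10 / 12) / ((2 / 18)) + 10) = -1155 / 2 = -577.50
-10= -10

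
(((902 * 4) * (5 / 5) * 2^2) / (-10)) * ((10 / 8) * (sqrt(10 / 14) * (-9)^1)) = 13721.92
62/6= 31/3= 10.33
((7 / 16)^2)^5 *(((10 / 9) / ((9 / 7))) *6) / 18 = 9886633715 / 133590662774784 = 0.00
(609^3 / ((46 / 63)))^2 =202481269333433620929 / 2116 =95690580970431767.92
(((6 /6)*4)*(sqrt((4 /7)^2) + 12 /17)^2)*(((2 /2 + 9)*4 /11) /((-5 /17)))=-739328 /9163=-80.69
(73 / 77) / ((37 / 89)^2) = 578233 / 105413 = 5.49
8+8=16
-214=-214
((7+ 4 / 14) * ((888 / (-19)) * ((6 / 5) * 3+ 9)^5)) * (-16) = 102732494078592 / 59375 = 1730231479.22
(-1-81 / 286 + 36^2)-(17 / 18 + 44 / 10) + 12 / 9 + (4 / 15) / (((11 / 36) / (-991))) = 548047 / 1287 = 425.83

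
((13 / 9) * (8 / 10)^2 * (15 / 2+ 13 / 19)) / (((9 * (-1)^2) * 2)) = 16172 / 38475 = 0.42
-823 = -823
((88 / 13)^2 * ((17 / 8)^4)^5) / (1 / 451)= 221789172092164680119977768171 / 3044433348102455296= 72850723511.62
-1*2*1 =-2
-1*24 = -24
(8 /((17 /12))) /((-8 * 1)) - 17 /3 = -325 /51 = -6.37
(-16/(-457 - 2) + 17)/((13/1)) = 7819/5967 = 1.31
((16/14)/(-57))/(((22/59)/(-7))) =236/627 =0.38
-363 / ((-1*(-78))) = -121 / 26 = -4.65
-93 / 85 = -1.09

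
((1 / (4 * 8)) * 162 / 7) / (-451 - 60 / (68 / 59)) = -1377 / 957824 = -0.00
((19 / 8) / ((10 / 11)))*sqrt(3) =209*sqrt(3) / 80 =4.52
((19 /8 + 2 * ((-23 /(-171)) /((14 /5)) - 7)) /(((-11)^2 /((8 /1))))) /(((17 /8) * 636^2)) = -110401 /124495222698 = -0.00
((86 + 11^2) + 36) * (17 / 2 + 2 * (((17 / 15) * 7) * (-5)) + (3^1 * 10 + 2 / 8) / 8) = -521397 / 32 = -16293.66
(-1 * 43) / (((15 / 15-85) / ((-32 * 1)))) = -344 / 21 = -16.38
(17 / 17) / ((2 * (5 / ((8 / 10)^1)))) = 2 / 25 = 0.08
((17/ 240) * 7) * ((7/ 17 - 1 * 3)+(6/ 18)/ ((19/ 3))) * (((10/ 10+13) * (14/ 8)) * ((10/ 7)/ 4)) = -13377/ 1216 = -11.00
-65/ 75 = -13/ 15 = -0.87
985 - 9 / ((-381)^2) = 15887064 / 16129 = 985.00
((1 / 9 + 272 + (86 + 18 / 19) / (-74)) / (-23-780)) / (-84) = 1714213 / 426768804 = 0.00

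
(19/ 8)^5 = 2476099/ 32768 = 75.56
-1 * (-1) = 1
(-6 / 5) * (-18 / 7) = 108 / 35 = 3.09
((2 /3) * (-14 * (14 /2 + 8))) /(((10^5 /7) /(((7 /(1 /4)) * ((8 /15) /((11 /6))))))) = -2744 /34375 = -0.08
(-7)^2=49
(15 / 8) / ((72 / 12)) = 5 / 16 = 0.31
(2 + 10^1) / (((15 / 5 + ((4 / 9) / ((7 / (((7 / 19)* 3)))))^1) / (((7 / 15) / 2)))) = 114 / 125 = 0.91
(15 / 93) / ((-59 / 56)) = -280 / 1829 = -0.15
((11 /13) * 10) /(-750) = -11 /975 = -0.01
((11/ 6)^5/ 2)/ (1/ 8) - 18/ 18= 159107/ 1944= 81.85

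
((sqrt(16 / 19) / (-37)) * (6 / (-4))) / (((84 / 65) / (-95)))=-325 * sqrt(19) / 518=-2.73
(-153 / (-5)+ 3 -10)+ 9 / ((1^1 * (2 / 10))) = 343 / 5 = 68.60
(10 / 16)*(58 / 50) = 29 / 40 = 0.72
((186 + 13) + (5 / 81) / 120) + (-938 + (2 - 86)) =-823.00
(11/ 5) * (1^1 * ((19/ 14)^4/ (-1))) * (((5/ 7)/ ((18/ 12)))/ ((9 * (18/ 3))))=-1433531/ 21781872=-0.07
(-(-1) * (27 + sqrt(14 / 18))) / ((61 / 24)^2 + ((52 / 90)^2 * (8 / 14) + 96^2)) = 302400 * sqrt(7) / 8366788831 + 24494400 / 8366788831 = 0.00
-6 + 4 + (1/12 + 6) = 49/12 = 4.08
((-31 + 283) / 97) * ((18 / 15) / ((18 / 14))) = 1176 / 485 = 2.42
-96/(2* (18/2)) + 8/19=-280/57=-4.91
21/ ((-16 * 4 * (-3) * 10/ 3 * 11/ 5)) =21/ 1408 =0.01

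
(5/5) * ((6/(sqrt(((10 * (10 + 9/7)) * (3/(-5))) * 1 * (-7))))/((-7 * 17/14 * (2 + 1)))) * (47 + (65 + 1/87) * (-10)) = 104942 * sqrt(474)/350523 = 6.52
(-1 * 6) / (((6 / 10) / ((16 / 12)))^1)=-40 / 3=-13.33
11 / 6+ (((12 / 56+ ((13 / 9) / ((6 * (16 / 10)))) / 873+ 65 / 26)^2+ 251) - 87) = 1207102086531601 / 6969346562304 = 173.20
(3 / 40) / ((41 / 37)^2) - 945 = -63537693 / 67240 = -944.94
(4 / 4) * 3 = 3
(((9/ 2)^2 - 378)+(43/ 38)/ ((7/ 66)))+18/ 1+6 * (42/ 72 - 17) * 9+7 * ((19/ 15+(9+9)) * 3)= -2157209/ 2660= -810.98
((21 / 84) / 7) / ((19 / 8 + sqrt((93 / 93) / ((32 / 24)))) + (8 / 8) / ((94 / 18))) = 0.01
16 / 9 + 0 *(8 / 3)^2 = 16 / 9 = 1.78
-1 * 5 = -5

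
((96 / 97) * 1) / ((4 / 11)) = 264 / 97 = 2.72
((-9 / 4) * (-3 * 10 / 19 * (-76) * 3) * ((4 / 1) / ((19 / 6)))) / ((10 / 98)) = -190512 / 19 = -10026.95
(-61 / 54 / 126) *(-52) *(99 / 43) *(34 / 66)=13481 / 24381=0.55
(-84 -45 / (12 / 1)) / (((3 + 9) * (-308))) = 117 / 4928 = 0.02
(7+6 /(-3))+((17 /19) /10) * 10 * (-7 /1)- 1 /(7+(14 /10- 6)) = -383 /228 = -1.68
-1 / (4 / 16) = -4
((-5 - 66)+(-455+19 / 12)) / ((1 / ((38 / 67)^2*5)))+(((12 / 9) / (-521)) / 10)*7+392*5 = 13056634143 / 11693845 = 1116.54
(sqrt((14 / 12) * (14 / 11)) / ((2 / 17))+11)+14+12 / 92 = 119 * sqrt(33) / 66+578 / 23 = 35.49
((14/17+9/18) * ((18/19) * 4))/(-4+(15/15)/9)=-2916/2261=-1.29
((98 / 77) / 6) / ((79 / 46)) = 322 / 2607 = 0.12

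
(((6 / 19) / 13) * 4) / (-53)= -24 / 13091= -0.00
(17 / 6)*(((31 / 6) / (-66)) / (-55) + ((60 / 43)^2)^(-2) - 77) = -2045651022343 / 9408960000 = -217.42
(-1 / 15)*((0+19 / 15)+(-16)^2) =-17.15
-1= -1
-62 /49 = -1.27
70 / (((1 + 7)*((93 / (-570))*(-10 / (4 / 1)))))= 665 / 31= 21.45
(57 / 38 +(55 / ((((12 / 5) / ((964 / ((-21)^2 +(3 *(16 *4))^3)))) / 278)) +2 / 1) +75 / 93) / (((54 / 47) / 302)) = 48345171573613 / 35547368238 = 1360.02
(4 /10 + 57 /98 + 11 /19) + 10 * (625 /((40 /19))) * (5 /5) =55307183 /18620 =2970.31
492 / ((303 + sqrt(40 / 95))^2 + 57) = 4079144694 / 761645443393 - 2832444 * sqrt(38) / 761645443393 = 0.01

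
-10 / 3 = -3.33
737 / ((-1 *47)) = -737 / 47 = -15.68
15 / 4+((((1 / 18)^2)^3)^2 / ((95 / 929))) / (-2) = 3.75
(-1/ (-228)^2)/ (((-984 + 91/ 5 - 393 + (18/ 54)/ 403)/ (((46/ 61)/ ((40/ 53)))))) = 0.00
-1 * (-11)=11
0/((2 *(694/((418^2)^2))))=0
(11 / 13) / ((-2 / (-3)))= 33 / 26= 1.27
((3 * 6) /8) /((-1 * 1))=-9 /4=-2.25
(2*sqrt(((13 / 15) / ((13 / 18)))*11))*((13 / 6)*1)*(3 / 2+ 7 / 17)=169*sqrt(330) / 102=30.10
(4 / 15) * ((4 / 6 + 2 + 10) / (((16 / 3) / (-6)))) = -19 / 5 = -3.80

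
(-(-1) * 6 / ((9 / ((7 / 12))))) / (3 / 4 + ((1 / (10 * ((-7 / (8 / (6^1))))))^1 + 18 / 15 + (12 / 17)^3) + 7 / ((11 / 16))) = 0.03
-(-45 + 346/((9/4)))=-979/9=-108.78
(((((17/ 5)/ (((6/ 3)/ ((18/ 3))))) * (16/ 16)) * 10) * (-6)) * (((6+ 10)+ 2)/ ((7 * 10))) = -5508/ 35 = -157.37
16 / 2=8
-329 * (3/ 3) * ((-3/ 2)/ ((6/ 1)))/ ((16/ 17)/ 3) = 16779/ 64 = 262.17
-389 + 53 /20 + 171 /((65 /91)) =-2939 /20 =-146.95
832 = 832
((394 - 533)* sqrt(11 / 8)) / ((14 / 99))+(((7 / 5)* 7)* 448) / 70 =1568 / 25 - 13761* sqrt(22) / 56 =-1089.87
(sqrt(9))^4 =81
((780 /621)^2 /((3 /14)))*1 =7.36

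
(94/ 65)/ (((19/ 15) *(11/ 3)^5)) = 68526/ 39779597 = 0.00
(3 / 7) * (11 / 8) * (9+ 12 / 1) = 99 / 8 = 12.38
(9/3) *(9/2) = 27/2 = 13.50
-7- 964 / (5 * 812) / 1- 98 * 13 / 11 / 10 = -18.82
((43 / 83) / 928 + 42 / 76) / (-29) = -809569 / 42440224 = -0.02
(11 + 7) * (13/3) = 78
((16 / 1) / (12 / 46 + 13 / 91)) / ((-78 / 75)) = -6440 / 169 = -38.11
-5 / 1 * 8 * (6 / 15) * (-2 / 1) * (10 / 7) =320 / 7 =45.71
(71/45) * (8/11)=568/495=1.15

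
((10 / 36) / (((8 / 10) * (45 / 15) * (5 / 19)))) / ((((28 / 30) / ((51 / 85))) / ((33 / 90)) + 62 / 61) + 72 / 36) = 63745 / 1052064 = 0.06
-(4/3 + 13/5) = -3.93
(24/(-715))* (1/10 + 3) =-372/3575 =-0.10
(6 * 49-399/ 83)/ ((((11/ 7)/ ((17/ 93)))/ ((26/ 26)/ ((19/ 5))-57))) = -93307662/ 48887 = -1908.64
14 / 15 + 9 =149 / 15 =9.93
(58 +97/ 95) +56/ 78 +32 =339893/ 3705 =91.74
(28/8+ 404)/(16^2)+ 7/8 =1263/512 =2.47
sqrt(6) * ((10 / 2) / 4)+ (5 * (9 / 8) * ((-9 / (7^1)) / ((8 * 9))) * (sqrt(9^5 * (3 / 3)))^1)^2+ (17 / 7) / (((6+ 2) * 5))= 5 * sqrt(6) / 4+ 597932053 / 1003520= 598.90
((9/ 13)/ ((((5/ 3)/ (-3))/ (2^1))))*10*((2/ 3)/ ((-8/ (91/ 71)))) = 189/ 71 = 2.66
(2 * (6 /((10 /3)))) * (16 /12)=24 /5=4.80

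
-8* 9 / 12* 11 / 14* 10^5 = -3300000 / 7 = -471428.57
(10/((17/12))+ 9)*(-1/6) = -91/34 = -2.68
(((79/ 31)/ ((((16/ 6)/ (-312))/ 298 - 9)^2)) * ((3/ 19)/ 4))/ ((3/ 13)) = 312115045203/ 57997240892725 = 0.01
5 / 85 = 1 / 17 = 0.06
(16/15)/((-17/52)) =-832/255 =-3.26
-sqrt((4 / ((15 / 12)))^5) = -1024 * sqrt(5) / 125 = -18.32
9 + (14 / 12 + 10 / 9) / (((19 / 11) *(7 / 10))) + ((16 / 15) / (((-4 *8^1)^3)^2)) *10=437147140495 / 40164655104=10.88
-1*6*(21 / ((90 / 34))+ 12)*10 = -1196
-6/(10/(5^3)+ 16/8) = -75/26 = -2.88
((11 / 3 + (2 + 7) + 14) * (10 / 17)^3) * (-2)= -160000 / 14739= -10.86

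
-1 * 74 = -74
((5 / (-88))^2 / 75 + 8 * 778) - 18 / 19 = 2746905235 / 441408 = 6223.05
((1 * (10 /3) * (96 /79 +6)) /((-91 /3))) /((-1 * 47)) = 5700 /337883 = 0.02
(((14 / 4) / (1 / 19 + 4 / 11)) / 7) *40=4180 / 87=48.05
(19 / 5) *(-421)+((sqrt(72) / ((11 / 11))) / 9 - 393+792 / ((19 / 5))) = -169516 / 95+2 *sqrt(2) / 3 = -1783.44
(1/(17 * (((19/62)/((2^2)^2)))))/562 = 496/90763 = 0.01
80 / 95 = 16 / 19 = 0.84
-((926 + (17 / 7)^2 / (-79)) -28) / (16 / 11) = -38234559 / 61936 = -617.32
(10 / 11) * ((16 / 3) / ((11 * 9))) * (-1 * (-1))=0.05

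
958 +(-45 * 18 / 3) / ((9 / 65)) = -992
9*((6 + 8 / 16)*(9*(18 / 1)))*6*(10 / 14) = 284310 / 7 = 40615.71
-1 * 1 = -1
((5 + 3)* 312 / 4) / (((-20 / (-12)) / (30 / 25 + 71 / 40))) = 27846 / 25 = 1113.84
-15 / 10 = -3 / 2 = -1.50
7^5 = 16807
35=35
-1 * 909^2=-826281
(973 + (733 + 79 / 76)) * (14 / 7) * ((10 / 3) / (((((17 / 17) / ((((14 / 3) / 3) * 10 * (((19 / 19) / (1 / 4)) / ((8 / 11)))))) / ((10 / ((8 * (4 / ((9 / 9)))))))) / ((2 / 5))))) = 9249625 / 76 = 121705.59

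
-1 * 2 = -2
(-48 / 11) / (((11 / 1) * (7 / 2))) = -96 / 847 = -0.11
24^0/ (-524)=-1/ 524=-0.00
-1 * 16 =-16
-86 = -86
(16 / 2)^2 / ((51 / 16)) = 1024 / 51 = 20.08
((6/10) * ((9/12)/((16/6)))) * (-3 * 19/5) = -1539/800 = -1.92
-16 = -16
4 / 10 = 2 / 5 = 0.40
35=35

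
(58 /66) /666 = 29 /21978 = 0.00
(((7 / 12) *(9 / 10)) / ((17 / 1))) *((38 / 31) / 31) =399 / 326740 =0.00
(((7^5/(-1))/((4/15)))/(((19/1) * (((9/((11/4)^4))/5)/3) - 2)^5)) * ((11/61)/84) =277625001815060037546993921875/38843951921925465572004602368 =7.15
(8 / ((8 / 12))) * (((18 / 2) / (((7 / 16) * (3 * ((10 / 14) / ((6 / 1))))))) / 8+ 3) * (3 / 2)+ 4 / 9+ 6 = 8552 / 45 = 190.04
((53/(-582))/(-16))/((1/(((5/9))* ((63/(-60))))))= -371/111744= -0.00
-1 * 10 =-10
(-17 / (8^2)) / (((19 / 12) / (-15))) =765 / 304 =2.52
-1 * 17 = -17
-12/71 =-0.17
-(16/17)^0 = -1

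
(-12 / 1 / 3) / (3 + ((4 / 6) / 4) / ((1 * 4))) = -96 / 73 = -1.32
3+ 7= 10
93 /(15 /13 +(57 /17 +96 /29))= 198679 /16700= 11.90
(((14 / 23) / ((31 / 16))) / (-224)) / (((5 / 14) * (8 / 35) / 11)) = -0.19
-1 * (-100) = 100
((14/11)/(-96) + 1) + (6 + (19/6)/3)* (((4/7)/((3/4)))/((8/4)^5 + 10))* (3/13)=3076301/3027024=1.02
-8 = -8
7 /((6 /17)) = 119 /6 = 19.83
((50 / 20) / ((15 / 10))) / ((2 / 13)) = 65 / 6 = 10.83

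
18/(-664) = -9/332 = -0.03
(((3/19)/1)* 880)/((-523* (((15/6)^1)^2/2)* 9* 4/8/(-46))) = 129536/149055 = 0.87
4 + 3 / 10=43 / 10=4.30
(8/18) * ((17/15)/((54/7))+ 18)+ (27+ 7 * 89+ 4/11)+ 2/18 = 26404163/40095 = 658.54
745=745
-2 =-2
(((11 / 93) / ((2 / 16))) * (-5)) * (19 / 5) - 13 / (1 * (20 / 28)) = -36.18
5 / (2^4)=5 / 16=0.31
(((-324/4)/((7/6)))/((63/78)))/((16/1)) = -1053/196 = -5.37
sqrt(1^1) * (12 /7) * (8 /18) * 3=16 /7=2.29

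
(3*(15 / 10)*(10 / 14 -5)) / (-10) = 27 / 14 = 1.93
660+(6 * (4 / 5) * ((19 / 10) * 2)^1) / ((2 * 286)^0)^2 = 16956 / 25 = 678.24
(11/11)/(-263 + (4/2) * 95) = -1/73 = -0.01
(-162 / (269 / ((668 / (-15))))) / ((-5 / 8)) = -42.91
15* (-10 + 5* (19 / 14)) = -675 / 14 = -48.21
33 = 33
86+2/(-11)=944/11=85.82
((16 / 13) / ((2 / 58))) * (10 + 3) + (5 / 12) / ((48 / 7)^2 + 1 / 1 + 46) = 464.00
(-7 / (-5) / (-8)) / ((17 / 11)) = -77 / 680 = -0.11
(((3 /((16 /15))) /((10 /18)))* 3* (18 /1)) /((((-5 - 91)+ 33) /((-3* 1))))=729 /56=13.02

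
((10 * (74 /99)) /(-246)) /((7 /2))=-740 /85239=-0.01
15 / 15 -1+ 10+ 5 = 15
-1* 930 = -930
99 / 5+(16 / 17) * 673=653.21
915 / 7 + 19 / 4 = 3793 / 28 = 135.46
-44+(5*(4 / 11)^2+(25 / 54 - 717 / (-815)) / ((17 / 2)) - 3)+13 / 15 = -410223059 / 9052857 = -45.31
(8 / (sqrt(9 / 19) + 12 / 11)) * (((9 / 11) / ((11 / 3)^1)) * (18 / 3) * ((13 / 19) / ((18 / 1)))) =416 / 671 -104 * sqrt(19) / 1159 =0.23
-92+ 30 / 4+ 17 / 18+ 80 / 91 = -67712 / 819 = -82.68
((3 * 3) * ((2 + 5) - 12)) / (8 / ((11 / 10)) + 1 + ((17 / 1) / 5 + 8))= -2475 / 1082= -2.29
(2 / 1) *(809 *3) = 4854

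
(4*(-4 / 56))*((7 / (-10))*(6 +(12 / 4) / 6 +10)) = 33 / 10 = 3.30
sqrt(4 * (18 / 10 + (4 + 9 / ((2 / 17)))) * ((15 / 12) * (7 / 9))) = sqrt(11522) / 6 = 17.89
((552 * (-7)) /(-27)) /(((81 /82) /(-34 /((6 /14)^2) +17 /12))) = -174609652 /6561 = -26613.27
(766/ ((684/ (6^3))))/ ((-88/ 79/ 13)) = -1180023/ 418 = -2823.02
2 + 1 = 3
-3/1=-3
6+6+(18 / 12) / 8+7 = 307 / 16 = 19.19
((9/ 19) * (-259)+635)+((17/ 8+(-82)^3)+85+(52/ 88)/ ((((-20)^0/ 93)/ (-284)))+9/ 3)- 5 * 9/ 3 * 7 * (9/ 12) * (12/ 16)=-1894147647/ 3344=-566431.71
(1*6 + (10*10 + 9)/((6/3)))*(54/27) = 121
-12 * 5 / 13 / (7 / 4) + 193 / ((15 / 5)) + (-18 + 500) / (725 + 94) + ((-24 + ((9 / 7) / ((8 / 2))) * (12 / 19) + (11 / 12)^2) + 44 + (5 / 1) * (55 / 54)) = 88.42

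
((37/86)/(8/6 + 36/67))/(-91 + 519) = 7437/13839808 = 0.00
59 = 59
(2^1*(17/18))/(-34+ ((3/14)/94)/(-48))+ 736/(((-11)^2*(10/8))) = 3750411584/779620545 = 4.81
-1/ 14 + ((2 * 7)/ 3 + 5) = 9.60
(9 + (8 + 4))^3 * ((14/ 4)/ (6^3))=2401/ 16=150.06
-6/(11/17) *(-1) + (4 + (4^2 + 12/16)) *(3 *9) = 25059/44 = 569.52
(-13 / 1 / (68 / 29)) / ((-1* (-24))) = -0.23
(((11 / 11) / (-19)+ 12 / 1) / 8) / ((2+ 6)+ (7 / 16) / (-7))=454 / 2413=0.19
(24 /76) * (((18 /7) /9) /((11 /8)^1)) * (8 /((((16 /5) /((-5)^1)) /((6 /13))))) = -7200 /19019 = -0.38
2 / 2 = 1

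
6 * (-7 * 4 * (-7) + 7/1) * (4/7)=696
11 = 11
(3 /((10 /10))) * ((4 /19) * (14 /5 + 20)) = 72 /5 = 14.40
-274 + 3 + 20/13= -3503/13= -269.46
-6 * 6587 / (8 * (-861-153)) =6587 / 1352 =4.87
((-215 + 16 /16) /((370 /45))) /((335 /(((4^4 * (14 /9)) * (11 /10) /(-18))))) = 1054592 /557775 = 1.89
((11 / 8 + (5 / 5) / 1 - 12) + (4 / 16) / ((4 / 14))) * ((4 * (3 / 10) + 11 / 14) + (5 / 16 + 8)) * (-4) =5767 / 16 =360.44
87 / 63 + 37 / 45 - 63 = -19151 / 315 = -60.80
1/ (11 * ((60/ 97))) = 0.15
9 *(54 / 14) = 243 / 7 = 34.71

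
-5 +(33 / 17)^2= -356 / 289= -1.23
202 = 202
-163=-163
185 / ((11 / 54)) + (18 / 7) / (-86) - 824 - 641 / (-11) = 471568 / 3311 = 142.42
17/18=0.94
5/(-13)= -5/13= -0.38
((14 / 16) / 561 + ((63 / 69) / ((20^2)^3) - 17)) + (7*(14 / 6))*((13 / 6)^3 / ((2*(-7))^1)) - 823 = -851.86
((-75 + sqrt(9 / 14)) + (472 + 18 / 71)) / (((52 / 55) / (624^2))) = 617760 * sqrt(14) / 7 + 11615947200 / 71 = 163935096.75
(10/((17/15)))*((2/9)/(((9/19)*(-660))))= -95/15147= -0.01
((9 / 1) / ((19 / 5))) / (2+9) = 45 / 209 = 0.22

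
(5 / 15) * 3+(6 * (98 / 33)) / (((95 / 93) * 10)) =14339 / 5225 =2.74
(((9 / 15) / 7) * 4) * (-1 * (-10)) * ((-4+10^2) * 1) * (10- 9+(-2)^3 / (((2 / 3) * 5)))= -2304 / 5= -460.80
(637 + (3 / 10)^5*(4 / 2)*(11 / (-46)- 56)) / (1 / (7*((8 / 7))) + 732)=1464471359 / 1683887500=0.87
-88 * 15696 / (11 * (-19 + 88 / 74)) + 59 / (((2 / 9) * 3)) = 9408675 / 1318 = 7138.60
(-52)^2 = 2704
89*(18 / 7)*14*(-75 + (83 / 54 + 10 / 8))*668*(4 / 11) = -168605872 / 3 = -56201957.33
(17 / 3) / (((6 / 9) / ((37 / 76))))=4.14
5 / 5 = 1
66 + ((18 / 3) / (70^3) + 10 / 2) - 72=-171497 / 171500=-1.00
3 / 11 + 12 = 135 / 11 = 12.27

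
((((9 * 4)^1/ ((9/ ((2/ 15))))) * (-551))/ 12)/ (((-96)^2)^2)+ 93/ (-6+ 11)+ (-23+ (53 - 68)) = -7414795579/ 382205952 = -19.40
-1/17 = -0.06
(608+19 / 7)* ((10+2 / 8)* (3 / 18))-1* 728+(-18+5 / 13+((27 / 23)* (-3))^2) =310.09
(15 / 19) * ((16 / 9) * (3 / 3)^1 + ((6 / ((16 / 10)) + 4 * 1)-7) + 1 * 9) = 2075 / 228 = 9.10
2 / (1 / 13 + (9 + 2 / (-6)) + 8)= 78 / 653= 0.12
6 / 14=3 / 7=0.43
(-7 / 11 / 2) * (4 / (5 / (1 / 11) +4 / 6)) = -42 / 1837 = -0.02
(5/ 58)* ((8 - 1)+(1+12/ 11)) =250/ 319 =0.78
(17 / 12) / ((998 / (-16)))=-34 / 1497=-0.02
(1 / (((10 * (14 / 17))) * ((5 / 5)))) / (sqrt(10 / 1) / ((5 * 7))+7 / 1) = 833 / 48012 - 17 * sqrt(10) / 240060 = 0.02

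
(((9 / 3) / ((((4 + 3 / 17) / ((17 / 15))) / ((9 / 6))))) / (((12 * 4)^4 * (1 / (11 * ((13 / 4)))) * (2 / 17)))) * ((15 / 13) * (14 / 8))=0.00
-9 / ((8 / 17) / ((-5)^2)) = -3825 / 8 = -478.12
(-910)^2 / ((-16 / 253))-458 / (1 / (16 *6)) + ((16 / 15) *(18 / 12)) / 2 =-262765969 / 20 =-13138298.45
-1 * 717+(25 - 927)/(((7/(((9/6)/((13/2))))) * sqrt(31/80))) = -717 - 10824 * sqrt(155)/2821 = -764.77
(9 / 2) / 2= 9 / 4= 2.25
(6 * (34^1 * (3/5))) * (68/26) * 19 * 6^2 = 14232672/65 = 218964.18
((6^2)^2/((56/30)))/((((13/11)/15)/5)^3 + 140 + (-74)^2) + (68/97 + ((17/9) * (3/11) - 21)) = -1389185993895983812/70659841551478179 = -19.66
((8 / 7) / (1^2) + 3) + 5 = 64 / 7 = 9.14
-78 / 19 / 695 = -78 / 13205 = -0.01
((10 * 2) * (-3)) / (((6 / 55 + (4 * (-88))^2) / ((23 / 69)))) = -0.00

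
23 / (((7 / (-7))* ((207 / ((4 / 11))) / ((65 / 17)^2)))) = -16900 / 28611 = -0.59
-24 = -24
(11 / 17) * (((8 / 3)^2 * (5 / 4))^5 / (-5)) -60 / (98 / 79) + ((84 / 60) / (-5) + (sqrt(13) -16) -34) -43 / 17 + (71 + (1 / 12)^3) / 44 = -25212797772424429 / 3462822316800 + sqrt(13) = -7277.39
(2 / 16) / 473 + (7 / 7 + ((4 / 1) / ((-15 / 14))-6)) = -495689 / 56760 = -8.73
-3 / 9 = -1 / 3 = -0.33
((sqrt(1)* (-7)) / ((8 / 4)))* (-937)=6559 / 2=3279.50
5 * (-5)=-25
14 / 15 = 0.93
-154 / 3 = -51.33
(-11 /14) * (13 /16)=-143 /224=-0.64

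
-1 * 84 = -84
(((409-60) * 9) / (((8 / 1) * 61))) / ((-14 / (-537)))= 1686717 / 6832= 246.88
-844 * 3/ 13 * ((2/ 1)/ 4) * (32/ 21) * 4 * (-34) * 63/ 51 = 324096/ 13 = 24930.46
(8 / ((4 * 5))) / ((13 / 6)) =0.18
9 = 9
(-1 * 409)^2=167281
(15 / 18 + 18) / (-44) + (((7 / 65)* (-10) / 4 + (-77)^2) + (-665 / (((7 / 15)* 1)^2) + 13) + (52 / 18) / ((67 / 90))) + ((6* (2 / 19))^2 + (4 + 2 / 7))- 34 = 1663190307379 / 581068488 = 2862.30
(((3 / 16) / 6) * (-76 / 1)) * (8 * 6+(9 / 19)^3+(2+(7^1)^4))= -8406069 / 1444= -5821.38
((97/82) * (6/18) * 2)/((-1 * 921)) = -97/113283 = -0.00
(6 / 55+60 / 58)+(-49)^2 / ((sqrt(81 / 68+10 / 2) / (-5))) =1824 / 1595 - 24010 * sqrt(7157) / 421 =-4823.61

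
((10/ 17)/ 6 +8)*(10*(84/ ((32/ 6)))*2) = 43365/ 17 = 2550.88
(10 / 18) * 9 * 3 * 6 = 90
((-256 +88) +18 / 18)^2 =27889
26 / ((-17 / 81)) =-123.88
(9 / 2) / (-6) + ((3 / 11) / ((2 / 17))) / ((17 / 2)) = -21 / 44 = -0.48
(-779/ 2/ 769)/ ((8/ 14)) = -5453/ 6152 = -0.89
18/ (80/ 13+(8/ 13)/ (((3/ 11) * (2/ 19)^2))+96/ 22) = 3861/ 45937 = 0.08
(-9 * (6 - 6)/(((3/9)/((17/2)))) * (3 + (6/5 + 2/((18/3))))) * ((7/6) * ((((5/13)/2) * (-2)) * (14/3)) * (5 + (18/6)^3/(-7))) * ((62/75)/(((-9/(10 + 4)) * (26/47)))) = 0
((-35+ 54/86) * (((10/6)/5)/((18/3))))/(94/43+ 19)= -739/8199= -0.09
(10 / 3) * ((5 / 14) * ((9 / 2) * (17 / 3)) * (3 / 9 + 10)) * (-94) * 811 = -502191475 / 21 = -23913879.76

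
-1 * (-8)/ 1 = 8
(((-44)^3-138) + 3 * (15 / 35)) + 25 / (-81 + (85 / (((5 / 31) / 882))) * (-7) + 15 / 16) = -4441834695115 / 52060449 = -85320.71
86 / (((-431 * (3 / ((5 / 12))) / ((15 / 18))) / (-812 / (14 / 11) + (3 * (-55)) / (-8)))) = 5309425 / 372384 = 14.26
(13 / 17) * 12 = 156 / 17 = 9.18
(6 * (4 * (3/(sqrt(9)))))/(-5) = -24/5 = -4.80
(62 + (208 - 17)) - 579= -326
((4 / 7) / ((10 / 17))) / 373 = 34 / 13055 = 0.00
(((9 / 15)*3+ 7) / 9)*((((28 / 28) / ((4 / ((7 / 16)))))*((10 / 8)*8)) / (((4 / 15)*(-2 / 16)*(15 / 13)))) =-1001 / 36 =-27.81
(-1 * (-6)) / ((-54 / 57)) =-19 / 3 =-6.33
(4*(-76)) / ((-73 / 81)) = 24624 / 73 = 337.32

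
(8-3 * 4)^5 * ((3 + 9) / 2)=-6144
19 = 19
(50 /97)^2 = 0.27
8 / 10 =4 / 5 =0.80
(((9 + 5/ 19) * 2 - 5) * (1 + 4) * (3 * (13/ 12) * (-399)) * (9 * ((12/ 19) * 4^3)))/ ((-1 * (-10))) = -60619104/ 19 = -3190479.16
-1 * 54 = -54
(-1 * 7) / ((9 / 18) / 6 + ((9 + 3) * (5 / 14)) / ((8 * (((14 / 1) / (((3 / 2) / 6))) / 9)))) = -32928 / 797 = -41.31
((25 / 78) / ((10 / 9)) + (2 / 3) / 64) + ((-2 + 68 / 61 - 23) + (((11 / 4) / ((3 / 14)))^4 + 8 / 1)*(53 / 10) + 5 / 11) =4063524257779 / 28262520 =143777.85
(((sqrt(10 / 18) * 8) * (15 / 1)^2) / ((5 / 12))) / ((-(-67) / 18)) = 25920 * sqrt(5) / 67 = 865.06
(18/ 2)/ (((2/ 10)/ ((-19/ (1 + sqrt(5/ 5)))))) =-427.50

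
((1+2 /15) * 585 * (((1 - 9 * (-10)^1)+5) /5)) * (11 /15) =233376 /25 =9335.04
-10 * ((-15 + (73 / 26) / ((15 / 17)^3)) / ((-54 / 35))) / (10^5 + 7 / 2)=-6703207 / 9477331695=-0.00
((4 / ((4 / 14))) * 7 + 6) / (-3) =-104 / 3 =-34.67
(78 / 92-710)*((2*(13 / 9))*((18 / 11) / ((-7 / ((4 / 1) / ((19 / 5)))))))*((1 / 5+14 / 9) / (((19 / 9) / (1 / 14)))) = 134007068 / 4475317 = 29.94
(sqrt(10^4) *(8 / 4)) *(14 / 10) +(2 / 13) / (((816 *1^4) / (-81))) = 495013 / 1768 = 279.98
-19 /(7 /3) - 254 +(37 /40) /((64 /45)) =-937189 /3584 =-261.49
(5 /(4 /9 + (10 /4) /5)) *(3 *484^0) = 270 /17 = 15.88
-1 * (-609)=609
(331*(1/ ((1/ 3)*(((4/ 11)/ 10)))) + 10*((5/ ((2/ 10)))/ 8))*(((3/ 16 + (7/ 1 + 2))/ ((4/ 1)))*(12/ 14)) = 6889365/ 128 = 53823.16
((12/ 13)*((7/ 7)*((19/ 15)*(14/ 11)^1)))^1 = 1064/ 715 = 1.49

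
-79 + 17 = -62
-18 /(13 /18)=-324 /13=-24.92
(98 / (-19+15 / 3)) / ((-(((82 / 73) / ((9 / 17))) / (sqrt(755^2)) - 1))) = -496035 / 70663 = -7.02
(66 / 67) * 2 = 132 / 67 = 1.97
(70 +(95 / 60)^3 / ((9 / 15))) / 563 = 397175 / 2918592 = 0.14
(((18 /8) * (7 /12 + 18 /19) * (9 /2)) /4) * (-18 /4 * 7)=-593649 /4864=-122.05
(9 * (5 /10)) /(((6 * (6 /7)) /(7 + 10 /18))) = 119 /18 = 6.61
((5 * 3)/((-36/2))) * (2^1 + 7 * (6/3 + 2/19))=-13.95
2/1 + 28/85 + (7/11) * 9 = 7533/935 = 8.06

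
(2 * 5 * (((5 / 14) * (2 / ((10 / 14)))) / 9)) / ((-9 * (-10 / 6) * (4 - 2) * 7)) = 1 / 189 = 0.01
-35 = -35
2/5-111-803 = -4568/5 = -913.60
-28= -28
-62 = -62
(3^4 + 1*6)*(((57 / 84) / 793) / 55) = 0.00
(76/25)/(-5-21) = -38/325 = -0.12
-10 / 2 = -5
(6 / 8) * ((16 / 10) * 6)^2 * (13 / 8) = 2808 / 25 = 112.32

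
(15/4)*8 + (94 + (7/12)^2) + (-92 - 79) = -6719/144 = -46.66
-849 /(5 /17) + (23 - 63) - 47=-14868 /5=-2973.60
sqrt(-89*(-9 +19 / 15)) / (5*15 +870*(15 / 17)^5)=2839714*sqrt(38715) / 11507182875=0.05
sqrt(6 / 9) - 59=-59 + sqrt(6) / 3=-58.18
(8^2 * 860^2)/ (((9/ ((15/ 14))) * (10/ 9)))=35500800/ 7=5071542.86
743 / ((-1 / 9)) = -6687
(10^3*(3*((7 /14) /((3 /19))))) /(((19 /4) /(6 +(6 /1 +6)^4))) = 41484000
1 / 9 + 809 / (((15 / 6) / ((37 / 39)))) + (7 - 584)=-157882 / 585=-269.88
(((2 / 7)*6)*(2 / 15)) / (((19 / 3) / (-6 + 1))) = -24 / 133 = -0.18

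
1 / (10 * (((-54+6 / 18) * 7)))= -3 / 11270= -0.00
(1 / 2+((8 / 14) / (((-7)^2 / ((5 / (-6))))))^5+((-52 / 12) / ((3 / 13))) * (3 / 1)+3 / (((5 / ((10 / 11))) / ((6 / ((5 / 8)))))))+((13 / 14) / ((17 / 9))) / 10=-43619513387629889845 / 862935770293279452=-50.55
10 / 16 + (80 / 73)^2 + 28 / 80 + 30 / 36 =1924393 / 639480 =3.01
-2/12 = -1/6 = -0.17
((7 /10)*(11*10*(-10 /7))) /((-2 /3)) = 165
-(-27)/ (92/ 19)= 513/ 92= 5.58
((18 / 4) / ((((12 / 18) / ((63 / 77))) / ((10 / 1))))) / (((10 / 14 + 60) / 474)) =431.16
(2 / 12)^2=1 / 36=0.03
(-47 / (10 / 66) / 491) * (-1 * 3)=1.90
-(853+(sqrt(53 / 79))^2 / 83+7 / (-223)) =-852.98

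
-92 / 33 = -2.79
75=75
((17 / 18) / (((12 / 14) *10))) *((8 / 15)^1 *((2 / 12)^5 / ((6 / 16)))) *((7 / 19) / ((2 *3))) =833 / 673158600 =0.00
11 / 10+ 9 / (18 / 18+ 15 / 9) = 179 / 40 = 4.48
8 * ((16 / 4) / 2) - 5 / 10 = 31 / 2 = 15.50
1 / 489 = 0.00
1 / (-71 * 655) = -1 / 46505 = -0.00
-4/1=-4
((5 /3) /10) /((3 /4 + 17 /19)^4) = 16681088 /732421875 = 0.02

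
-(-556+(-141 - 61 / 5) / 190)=264483 / 475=556.81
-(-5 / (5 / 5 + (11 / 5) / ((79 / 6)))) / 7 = 0.61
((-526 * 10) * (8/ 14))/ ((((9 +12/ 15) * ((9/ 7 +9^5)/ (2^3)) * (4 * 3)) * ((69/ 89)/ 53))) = -124057100/ 524078667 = -0.24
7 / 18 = 0.39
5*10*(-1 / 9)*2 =-11.11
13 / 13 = 1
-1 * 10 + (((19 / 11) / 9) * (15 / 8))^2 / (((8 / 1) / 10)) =-2742715 / 278784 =-9.84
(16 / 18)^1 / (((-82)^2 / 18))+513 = 862357 / 1681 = 513.00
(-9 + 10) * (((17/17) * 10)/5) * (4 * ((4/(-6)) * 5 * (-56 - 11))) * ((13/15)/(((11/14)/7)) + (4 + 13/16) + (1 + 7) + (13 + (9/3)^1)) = 6462083/99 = 65273.57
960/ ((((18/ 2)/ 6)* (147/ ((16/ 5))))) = 2048/ 147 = 13.93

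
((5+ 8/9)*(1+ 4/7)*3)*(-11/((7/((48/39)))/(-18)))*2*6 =7387776/637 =11597.76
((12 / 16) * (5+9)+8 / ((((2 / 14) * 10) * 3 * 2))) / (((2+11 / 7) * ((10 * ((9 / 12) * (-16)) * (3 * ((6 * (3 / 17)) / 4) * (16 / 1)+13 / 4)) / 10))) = -5831 / 348750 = -0.02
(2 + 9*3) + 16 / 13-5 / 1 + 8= 432 / 13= 33.23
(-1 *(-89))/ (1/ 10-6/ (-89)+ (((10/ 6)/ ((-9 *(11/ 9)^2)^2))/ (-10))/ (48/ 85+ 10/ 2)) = 532.14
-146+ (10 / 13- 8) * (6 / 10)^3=-239788 / 1625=-147.56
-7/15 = -0.47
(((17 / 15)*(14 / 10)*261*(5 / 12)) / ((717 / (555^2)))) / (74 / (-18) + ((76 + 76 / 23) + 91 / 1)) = 14669320995 / 32888312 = 446.03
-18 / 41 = -0.44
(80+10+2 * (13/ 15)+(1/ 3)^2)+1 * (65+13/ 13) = 7103/ 45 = 157.84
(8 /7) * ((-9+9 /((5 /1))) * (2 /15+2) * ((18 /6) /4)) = -2304 /175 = -13.17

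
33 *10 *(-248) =-81840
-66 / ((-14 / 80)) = 2640 / 7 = 377.14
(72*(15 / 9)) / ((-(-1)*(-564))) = -10 / 47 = -0.21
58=58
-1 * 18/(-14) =9/7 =1.29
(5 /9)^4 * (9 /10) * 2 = 125 /729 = 0.17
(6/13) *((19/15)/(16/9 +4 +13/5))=342/4901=0.07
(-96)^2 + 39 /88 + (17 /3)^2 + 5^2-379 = 7044487 /792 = 8894.55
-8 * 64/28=-128/7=-18.29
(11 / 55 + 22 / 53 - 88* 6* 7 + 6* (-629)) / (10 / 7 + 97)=-13855709 / 182585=-75.89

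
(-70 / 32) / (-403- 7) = 7 / 1312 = 0.01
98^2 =9604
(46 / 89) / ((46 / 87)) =87 / 89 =0.98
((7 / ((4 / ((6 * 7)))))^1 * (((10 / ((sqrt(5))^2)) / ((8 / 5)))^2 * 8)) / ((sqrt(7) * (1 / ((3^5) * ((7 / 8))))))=893025 * sqrt(7) / 32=73835.06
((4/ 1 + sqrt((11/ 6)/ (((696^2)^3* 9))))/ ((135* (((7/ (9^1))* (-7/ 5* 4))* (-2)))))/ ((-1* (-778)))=sqrt(66)/ 5552481786937344 + 1/ 228732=0.00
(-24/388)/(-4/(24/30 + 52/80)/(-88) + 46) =-0.00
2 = 2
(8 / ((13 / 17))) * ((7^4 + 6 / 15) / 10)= 816476 / 325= 2512.23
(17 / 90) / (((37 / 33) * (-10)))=-187 / 11100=-0.02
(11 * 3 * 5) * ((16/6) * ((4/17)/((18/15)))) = 86.27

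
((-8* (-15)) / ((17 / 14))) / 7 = 240 / 17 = 14.12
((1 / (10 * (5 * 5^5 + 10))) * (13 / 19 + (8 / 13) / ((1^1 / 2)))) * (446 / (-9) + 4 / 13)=-1362713 / 2259179325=-0.00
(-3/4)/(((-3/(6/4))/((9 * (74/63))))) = 111/28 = 3.96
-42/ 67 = -0.63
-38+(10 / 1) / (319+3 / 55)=-333137 / 8774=-37.97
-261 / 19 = -13.74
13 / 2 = 6.50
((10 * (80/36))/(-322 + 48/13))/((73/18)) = -2600/151037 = -0.02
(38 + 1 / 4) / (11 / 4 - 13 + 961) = 153 / 3803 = 0.04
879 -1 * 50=829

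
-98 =-98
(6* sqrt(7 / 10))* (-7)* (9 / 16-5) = 1491* sqrt(70) / 80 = 155.93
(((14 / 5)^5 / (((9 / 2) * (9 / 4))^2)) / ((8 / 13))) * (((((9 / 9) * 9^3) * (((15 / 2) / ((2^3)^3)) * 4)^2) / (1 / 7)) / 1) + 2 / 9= 48.02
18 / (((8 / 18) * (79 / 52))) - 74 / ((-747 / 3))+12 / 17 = 9250132 / 334407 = 27.66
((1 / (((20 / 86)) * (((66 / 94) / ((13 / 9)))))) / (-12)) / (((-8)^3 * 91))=2021 / 127733760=0.00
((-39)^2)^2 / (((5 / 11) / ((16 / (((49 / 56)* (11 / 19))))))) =5626288512 / 35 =160751100.34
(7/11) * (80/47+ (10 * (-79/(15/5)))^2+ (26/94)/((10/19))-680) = 2033220161/46530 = 43696.97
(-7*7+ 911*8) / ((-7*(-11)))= 7239 / 77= 94.01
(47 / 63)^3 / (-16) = -0.03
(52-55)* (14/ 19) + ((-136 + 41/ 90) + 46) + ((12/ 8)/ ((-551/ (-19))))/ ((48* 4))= -291207401/ 3173760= -91.75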